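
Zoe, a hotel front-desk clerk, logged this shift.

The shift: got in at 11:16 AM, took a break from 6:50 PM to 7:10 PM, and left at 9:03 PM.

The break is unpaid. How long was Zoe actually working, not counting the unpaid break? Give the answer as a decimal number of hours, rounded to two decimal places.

9.45 hours

The shift: 11:16 AM–9:03 PM = 9 h 47 min; less 20 min break → 9 h 27 min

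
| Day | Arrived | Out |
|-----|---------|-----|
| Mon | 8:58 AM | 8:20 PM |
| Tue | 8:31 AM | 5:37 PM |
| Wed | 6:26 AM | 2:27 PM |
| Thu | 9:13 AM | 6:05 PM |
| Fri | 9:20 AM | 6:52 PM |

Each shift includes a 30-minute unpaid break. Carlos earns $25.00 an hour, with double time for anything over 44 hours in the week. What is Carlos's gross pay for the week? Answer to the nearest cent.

Mon: 8:58 AM–8:20 PM = 11 h 22 min; less 30 min break → 10 h 52 min
Tue: 8:31 AM–5:37 PM = 9 h 6 min; less 30 min break → 8 h 36 min
Wed: 6:26 AM–2:27 PM = 8 h 1 min; less 30 min break → 7 h 31 min
Thu: 9:13 AM–6:05 PM = 8 h 52 min; less 30 min break → 8 h 22 min
Fri: 9:20 AM–6:52 PM = 9 h 32 min; less 30 min break → 9 h 2 min
Total worked: 44 h 23 min = 2663 min.
Regular 44 h 0 min = 2640 min at $25.00/h; overtime 0 h 23 min = 23 min at $50.00/h.
Pay = (2640 × $25.00 + 23 × $50.00) ÷ 60 = $1119.17.

$1119.17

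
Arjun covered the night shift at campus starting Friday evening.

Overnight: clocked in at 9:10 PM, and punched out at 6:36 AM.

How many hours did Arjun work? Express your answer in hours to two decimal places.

9.43 hours

Overnight: 9:10 PM → midnight = 2 h 50 min; midnight → 6:36 AM = 6 h 36 min; span 9 h 26 min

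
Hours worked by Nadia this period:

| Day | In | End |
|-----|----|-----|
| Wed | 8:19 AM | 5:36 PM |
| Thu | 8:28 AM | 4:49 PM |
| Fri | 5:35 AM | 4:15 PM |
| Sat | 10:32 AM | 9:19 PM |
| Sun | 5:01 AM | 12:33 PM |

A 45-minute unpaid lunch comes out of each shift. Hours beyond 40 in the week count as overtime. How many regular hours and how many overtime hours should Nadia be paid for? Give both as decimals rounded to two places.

Regular 40.00 hours, overtime 2.87 hours

Wed: 8:19 AM–5:36 PM = 9 h 17 min; less 45 min break → 8 h 32 min
Thu: 8:28 AM–4:49 PM = 8 h 21 min; less 45 min break → 7 h 36 min
Fri: 5:35 AM–4:15 PM = 10 h 40 min; less 45 min break → 9 h 55 min
Sat: 10:32 AM–9:19 PM = 10 h 47 min; less 45 min break → 10 h 2 min
Sun: 5:01 AM–12:33 PM = 7 h 32 min; less 45 min break → 6 h 47 min
Total worked: 42 h 52 min = 42.87 h.
Threshold 40 h → overtime 2 h 52 min, regular 40 h 0 min.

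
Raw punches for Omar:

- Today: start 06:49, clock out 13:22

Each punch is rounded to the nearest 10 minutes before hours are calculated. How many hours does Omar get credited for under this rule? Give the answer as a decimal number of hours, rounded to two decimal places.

Today: in 06:49→06:50, out 13:22→13:20; 6 h 30 min

6.50 hours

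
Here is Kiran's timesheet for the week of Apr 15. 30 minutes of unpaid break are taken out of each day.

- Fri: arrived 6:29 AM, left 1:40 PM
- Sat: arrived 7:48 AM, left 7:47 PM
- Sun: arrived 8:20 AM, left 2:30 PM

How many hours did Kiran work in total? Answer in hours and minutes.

Fri: 6:29 AM–1:40 PM = 7 h 11 min; less 30 min break → 6 h 41 min
Sat: 7:48 AM–7:47 PM = 11 h 59 min; less 30 min break → 11 h 29 min
Sun: 8:20 AM–2:30 PM = 6 h 10 min; less 30 min break → 5 h 40 min
Total: 6 h 41 min + 11 h 29 min + 5 h 40 min = 23 h 50 min.

23 h 50 min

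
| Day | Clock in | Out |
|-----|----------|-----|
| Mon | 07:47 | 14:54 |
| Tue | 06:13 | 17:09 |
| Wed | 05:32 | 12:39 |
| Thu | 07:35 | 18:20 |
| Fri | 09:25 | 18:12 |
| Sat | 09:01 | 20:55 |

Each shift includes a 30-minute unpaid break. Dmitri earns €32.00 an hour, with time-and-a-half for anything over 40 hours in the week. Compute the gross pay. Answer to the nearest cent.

€1932.80

Mon: 07:47–14:54 = 7 h 7 min; less 30 min break → 6 h 37 min
Tue: 06:13–17:09 = 10 h 56 min; less 30 min break → 10 h 26 min
Wed: 05:32–12:39 = 7 h 7 min; less 30 min break → 6 h 37 min
Thu: 07:35–18:20 = 10 h 45 min; less 30 min break → 10 h 15 min
Fri: 09:25–18:12 = 8 h 47 min; less 30 min break → 8 h 17 min
Sat: 09:01–20:55 = 11 h 54 min; less 30 min break → 11 h 24 min
Total worked: 53 h 36 min = 3216 min.
Regular 40 h 0 min = 2400 min at €32.00/h; overtime 13 h 36 min = 816 min at €48.00/h.
Pay = (2400 × €32.00 + 816 × €48.00) ÷ 60 = €1932.80.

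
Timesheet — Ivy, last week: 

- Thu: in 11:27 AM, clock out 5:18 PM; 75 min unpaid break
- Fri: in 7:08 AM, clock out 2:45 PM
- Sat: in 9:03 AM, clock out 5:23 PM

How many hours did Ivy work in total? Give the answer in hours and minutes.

20 h 33 min

Thu: 11:27 AM–5:18 PM = 5 h 51 min; less 75 min break → 4 h 36 min
Fri: 7:08 AM–2:45 PM = 7 h 37 min
Sat: 9:03 AM–5:23 PM = 8 h 20 min
Total: 4 h 36 min + 7 h 37 min + 8 h 20 min = 20 h 33 min.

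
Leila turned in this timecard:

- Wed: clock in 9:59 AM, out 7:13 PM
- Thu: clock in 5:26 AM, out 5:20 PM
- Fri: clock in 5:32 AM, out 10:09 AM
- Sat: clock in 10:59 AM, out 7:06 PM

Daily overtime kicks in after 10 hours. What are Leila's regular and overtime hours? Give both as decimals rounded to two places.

Wed: 9:59 AM–7:13 PM = 9 h 14 min
Thu: 5:26 AM–5:20 PM = 11 h 54 min
Fri: 5:32 AM–10:09 AM = 4 h 37 min
Sat: 10:59 AM–7:06 PM = 8 h 7 min
Wed reg 9 h 14 min / OT 0 h 0 min; Thu reg 10 h 0 min / OT 1 h 54 min; Fri reg 4 h 37 min / OT 0 h 0 min; Sat reg 8 h 7 min / OT 0 h 0 min.
Totals: regular 31 h 58 min, overtime 1 h 54 min.

Regular 31.97 hours, overtime 1.90 hours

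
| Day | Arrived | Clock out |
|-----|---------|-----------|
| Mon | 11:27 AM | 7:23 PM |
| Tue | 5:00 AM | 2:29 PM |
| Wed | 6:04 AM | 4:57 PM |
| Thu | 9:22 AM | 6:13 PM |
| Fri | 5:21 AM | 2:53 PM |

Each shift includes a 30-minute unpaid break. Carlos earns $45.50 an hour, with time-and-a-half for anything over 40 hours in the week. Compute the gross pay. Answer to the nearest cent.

Mon: 11:27 AM–7:23 PM = 7 h 56 min; less 30 min break → 7 h 26 min
Tue: 5:00 AM–2:29 PM = 9 h 29 min; less 30 min break → 8 h 59 min
Wed: 6:04 AM–4:57 PM = 10 h 53 min; less 30 min break → 10 h 23 min
Thu: 9:22 AM–6:13 PM = 8 h 51 min; less 30 min break → 8 h 21 min
Fri: 5:21 AM–2:53 PM = 9 h 32 min; less 30 min break → 9 h 2 min
Total worked: 44 h 11 min = 2651 min.
Regular 40 h 0 min = 2400 min at $45.50/h; overtime 4 h 11 min = 251 min at $68.25/h.
Pay = (2400 × $45.50 + 251 × $68.25) ÷ 60 = $2105.51.

$2105.51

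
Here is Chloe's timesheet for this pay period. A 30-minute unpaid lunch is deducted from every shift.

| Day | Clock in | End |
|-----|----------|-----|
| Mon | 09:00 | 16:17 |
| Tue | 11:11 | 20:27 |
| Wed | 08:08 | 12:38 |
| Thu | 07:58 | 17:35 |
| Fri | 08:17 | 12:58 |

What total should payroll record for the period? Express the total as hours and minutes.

Mon: 09:00–16:17 = 7 h 17 min; less 30 min break → 6 h 47 min
Tue: 11:11–20:27 = 9 h 16 min; less 30 min break → 8 h 46 min
Wed: 08:08–12:38 = 4 h 30 min; less 30 min break → 4 h 0 min
Thu: 07:58–17:35 = 9 h 37 min; less 30 min break → 9 h 7 min
Fri: 08:17–12:58 = 4 h 41 min; less 30 min break → 4 h 11 min
Total: 6 h 47 min + 8 h 46 min + 4 h 0 min + 9 h 7 min + 4 h 11 min = 32 h 51 min.

32 h 51 min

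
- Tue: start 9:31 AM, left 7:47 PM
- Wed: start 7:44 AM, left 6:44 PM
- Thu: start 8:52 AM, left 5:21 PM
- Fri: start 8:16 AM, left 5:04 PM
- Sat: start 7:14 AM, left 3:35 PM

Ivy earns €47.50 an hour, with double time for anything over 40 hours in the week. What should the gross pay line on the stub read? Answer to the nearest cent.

€2555.50

Tue: 9:31 AM–7:47 PM = 10 h 16 min
Wed: 7:44 AM–6:44 PM = 11 h 0 min
Thu: 8:52 AM–5:21 PM = 8 h 29 min
Fri: 8:16 AM–5:04 PM = 8 h 48 min
Sat: 7:14 AM–3:35 PM = 8 h 21 min
Total worked: 46 h 54 min = 2814 min.
Regular 40 h 0 min = 2400 min at €47.50/h; overtime 6 h 54 min = 414 min at €95.00/h.
Pay = (2400 × €47.50 + 414 × €95.00) ÷ 60 = €2555.50.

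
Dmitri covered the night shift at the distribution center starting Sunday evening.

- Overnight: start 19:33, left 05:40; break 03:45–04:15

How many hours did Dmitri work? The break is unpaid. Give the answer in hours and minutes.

Overnight: 19:33 → midnight = 4 h 27 min; midnight → 05:40 = 5 h 40 min; span 10 h 7 min; less 30 min break → 9 h 37 min

9 h 37 min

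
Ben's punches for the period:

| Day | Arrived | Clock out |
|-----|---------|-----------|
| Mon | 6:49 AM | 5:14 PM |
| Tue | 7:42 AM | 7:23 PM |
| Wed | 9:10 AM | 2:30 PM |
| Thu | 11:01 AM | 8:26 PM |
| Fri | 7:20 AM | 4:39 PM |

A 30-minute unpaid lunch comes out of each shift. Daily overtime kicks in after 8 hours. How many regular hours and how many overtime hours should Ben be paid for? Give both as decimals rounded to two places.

Regular 36.83 hours, overtime 6.83 hours

Mon: 6:49 AM–5:14 PM = 10 h 25 min; less 30 min break → 9 h 55 min
Tue: 7:42 AM–7:23 PM = 11 h 41 min; less 30 min break → 11 h 11 min
Wed: 9:10 AM–2:30 PM = 5 h 20 min; less 30 min break → 4 h 50 min
Thu: 11:01 AM–8:26 PM = 9 h 25 min; less 30 min break → 8 h 55 min
Fri: 7:20 AM–4:39 PM = 9 h 19 min; less 30 min break → 8 h 49 min
Mon reg 8 h 0 min / OT 1 h 55 min; Tue reg 8 h 0 min / OT 3 h 11 min; Wed reg 4 h 50 min / OT 0 h 0 min; Thu reg 8 h 0 min / OT 0 h 55 min; Fri reg 8 h 0 min / OT 0 h 49 min.
Totals: regular 36 h 50 min, overtime 6 h 50 min.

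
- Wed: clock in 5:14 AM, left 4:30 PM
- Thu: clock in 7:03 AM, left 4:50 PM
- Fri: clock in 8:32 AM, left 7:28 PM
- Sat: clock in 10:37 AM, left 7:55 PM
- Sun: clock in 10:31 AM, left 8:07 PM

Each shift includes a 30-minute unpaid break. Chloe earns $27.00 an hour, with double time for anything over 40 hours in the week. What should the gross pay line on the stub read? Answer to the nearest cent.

Wed: 5:14 AM–4:30 PM = 11 h 16 min; less 30 min break → 10 h 46 min
Thu: 7:03 AM–4:50 PM = 9 h 47 min; less 30 min break → 9 h 17 min
Fri: 8:32 AM–7:28 PM = 10 h 56 min; less 30 min break → 10 h 26 min
Sat: 10:37 AM–7:55 PM = 9 h 18 min; less 30 min break → 8 h 48 min
Sun: 10:31 AM–8:07 PM = 9 h 36 min; less 30 min break → 9 h 6 min
Total worked: 48 h 23 min = 2903 min.
Regular 40 h 0 min = 2400 min at $27.00/h; overtime 8 h 23 min = 503 min at $54.00/h.
Pay = (2400 × $27.00 + 503 × $54.00) ÷ 60 = $1532.70.

$1532.70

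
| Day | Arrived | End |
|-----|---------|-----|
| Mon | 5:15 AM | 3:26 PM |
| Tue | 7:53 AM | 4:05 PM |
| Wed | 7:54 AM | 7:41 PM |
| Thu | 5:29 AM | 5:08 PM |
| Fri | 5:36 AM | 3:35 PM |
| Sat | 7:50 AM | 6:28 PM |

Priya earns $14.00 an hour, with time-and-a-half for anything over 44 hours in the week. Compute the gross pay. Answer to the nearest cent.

$1003.10

Mon: 5:15 AM–3:26 PM = 10 h 11 min
Tue: 7:53 AM–4:05 PM = 8 h 12 min
Wed: 7:54 AM–7:41 PM = 11 h 47 min
Thu: 5:29 AM–5:08 PM = 11 h 39 min
Fri: 5:36 AM–3:35 PM = 9 h 59 min
Sat: 7:50 AM–6:28 PM = 10 h 38 min
Total worked: 62 h 26 min = 3746 min.
Regular 44 h 0 min = 2640 min at $14.00/h; overtime 18 h 26 min = 1106 min at $21.00/h.
Pay = (2640 × $14.00 + 1106 × $21.00) ÷ 60 = $1003.10.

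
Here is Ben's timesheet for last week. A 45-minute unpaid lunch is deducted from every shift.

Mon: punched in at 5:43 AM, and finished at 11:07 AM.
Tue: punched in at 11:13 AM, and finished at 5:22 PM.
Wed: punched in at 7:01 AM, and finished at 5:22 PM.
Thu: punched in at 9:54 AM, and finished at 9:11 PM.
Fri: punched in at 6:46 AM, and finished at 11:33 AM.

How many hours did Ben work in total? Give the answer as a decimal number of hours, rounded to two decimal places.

Mon: 5:43 AM–11:07 AM = 5 h 24 min; less 45 min break → 4 h 39 min
Tue: 11:13 AM–5:22 PM = 6 h 9 min; less 45 min break → 5 h 24 min
Wed: 7:01 AM–5:22 PM = 10 h 21 min; less 45 min break → 9 h 36 min
Thu: 9:54 AM–9:11 PM = 11 h 17 min; less 45 min break → 10 h 32 min
Fri: 6:46 AM–11:33 AM = 4 h 47 min; less 45 min break → 4 h 2 min
Total: 4 h 39 min + 5 h 24 min + 9 h 36 min + 10 h 32 min + 4 h 2 min = 34 h 13 min.

34.22 hours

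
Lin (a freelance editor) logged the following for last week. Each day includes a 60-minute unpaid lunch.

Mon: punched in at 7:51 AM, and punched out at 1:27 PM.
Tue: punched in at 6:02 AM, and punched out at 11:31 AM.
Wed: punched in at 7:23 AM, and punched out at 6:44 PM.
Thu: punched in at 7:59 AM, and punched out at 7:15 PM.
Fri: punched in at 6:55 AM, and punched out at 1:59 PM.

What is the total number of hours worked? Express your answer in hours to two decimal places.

35.77 hours

Mon: 7:51 AM–1:27 PM = 5 h 36 min; less 60 min break → 4 h 36 min
Tue: 6:02 AM–11:31 AM = 5 h 29 min; less 60 min break → 4 h 29 min
Wed: 7:23 AM–6:44 PM = 11 h 21 min; less 60 min break → 10 h 21 min
Thu: 7:59 AM–7:15 PM = 11 h 16 min; less 60 min break → 10 h 16 min
Fri: 6:55 AM–1:59 PM = 7 h 4 min; less 60 min break → 6 h 4 min
Total: 4 h 36 min + 4 h 29 min + 10 h 21 min + 10 h 16 min + 6 h 4 min = 35 h 46 min.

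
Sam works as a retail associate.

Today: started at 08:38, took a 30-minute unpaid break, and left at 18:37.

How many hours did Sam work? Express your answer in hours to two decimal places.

Today: 08:38–18:37 = 9 h 59 min; less 30 min break → 9 h 29 min

9.48 hours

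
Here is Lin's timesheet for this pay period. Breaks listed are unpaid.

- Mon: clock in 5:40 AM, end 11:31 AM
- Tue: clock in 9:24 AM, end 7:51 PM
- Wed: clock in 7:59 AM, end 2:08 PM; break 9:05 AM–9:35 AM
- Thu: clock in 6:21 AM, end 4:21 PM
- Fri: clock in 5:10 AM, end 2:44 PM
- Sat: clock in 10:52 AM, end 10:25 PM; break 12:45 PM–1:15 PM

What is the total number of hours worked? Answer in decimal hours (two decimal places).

Mon: 5:40 AM–11:31 AM = 5 h 51 min
Tue: 9:24 AM–7:51 PM = 10 h 27 min
Wed: 7:59 AM–2:08 PM = 6 h 9 min; less 30 min break → 5 h 39 min
Thu: 6:21 AM–4:21 PM = 10 h 0 min
Fri: 5:10 AM–2:44 PM = 9 h 34 min
Sat: 10:52 AM–10:25 PM = 11 h 33 min; less 30 min break → 11 h 3 min
Total: 5 h 51 min + 10 h 27 min + 5 h 39 min + 10 h 0 min + 9 h 34 min + 11 h 3 min = 52 h 34 min.

52.57 hours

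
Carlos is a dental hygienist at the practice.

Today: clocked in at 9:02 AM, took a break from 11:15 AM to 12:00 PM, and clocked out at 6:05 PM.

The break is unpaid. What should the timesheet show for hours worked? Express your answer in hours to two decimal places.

8.30 hours

Today: 9:02 AM–6:05 PM = 9 h 3 min; less 45 min break → 8 h 18 min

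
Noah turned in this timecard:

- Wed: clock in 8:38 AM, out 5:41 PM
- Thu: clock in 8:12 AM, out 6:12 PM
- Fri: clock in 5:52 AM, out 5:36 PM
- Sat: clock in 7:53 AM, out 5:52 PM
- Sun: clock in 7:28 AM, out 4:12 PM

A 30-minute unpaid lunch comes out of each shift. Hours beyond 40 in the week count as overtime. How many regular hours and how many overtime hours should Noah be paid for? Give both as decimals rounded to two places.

Wed: 8:38 AM–5:41 PM = 9 h 3 min; less 30 min break → 8 h 33 min
Thu: 8:12 AM–6:12 PM = 10 h 0 min; less 30 min break → 9 h 30 min
Fri: 5:52 AM–5:36 PM = 11 h 44 min; less 30 min break → 11 h 14 min
Sat: 7:53 AM–5:52 PM = 9 h 59 min; less 30 min break → 9 h 29 min
Sun: 7:28 AM–4:12 PM = 8 h 44 min; less 30 min break → 8 h 14 min
Total worked: 47 h 0 min = 47.00 h.
Threshold 40 h → overtime 7 h 0 min, regular 40 h 0 min.

Regular 40.00 hours, overtime 7.00 hours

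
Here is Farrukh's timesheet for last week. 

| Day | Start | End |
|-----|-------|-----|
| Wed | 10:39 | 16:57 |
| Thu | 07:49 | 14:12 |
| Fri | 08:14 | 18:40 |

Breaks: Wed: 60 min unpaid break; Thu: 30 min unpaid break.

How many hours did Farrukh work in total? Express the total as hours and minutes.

Wed: 10:39–16:57 = 6 h 18 min; less 60 min break → 5 h 18 min
Thu: 07:49–14:12 = 6 h 23 min; less 30 min break → 5 h 53 min
Fri: 08:14–18:40 = 10 h 26 min
Total: 5 h 18 min + 5 h 53 min + 10 h 26 min = 21 h 37 min.

21 h 37 min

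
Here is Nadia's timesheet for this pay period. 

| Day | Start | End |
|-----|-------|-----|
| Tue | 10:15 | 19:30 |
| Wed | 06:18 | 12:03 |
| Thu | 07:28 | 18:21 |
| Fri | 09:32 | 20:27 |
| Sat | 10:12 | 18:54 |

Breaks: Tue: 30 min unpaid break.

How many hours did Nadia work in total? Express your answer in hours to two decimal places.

45.00 hours

Tue: 10:15–19:30 = 9 h 15 min; less 30 min break → 8 h 45 min
Wed: 06:18–12:03 = 5 h 45 min
Thu: 07:28–18:21 = 10 h 53 min
Fri: 09:32–20:27 = 10 h 55 min
Sat: 10:12–18:54 = 8 h 42 min
Total: 8 h 45 min + 5 h 45 min + 10 h 53 min + 10 h 55 min + 8 h 42 min = 45 h 0 min.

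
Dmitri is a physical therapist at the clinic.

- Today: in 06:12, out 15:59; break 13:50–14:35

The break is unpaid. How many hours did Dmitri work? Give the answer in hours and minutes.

Today: 06:12–15:59 = 9 h 47 min; less 45 min break → 9 h 2 min

9 h 2 min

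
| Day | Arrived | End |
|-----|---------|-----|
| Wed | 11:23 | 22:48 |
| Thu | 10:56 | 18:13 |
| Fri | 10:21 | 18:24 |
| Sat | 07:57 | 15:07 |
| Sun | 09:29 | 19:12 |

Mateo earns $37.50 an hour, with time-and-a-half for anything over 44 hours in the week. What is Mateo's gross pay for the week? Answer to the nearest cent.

Wed: 11:23–22:48 = 11 h 25 min
Thu: 10:56–18:13 = 7 h 17 min
Fri: 10:21–18:24 = 8 h 3 min
Sat: 07:57–15:07 = 7 h 10 min
Sun: 09:29–19:12 = 9 h 43 min
Total worked: 43 h 38 min = 2618 min.
Regular 43 h 38 min = 2618 min at $37.50/h; overtime 0 h 0 min = 0 min at $56.25/h.
Pay = (2618 × $37.50 + 0 × $56.25) ÷ 60 = $1636.25.

$1636.25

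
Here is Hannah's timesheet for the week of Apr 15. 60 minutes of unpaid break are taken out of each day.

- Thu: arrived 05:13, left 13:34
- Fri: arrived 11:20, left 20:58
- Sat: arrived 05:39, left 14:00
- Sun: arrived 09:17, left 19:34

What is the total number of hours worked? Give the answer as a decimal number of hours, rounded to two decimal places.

Thu: 05:13–13:34 = 8 h 21 min; less 60 min break → 7 h 21 min
Fri: 11:20–20:58 = 9 h 38 min; less 60 min break → 8 h 38 min
Sat: 05:39–14:00 = 8 h 21 min; less 60 min break → 7 h 21 min
Sun: 09:17–19:34 = 10 h 17 min; less 60 min break → 9 h 17 min
Total: 7 h 21 min + 8 h 38 min + 7 h 21 min + 9 h 17 min = 32 h 37 min.

32.62 hours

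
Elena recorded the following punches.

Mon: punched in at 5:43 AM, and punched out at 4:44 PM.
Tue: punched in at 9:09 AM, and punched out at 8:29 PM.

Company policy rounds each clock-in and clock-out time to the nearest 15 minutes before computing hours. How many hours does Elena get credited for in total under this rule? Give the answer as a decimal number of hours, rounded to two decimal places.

Mon: in 5:43 AM→5:45 AM, out 4:44 PM→4:45 PM; 11 h 0 min
Tue: in 9:09 AM→9:15 AM, out 8:29 PM→8:30 PM; 11 h 15 min
Total credited: 22 h 15 min.

22.25 hours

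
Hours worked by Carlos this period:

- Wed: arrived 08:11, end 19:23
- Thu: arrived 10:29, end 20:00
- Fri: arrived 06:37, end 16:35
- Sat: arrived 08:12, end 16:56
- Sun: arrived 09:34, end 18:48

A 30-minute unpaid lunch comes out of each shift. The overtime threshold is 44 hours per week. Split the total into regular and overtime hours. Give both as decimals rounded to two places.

Regular 44.00 hours, overtime 2.15 hours

Wed: 08:11–19:23 = 11 h 12 min; less 30 min break → 10 h 42 min
Thu: 10:29–20:00 = 9 h 31 min; less 30 min break → 9 h 1 min
Fri: 06:37–16:35 = 9 h 58 min; less 30 min break → 9 h 28 min
Sat: 08:12–16:56 = 8 h 44 min; less 30 min break → 8 h 14 min
Sun: 09:34–18:48 = 9 h 14 min; less 30 min break → 8 h 44 min
Total worked: 46 h 9 min = 46.15 h.
Threshold 44 h → overtime 2 h 9 min, regular 44 h 0 min.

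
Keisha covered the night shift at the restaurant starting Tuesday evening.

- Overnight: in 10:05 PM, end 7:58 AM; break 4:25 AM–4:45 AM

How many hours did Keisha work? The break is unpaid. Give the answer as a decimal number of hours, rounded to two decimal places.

9.55 hours

Overnight: 10:05 PM → midnight = 1 h 55 min; midnight → 7:58 AM = 7 h 58 min; span 9 h 53 min; less 20 min break → 9 h 33 min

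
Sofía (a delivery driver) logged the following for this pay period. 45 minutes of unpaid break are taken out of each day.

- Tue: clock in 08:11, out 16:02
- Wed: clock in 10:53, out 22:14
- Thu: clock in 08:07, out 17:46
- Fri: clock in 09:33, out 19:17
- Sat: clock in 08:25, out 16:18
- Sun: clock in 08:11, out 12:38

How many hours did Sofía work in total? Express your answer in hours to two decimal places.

Tue: 08:11–16:02 = 7 h 51 min; less 45 min break → 7 h 6 min
Wed: 10:53–22:14 = 11 h 21 min; less 45 min break → 10 h 36 min
Thu: 08:07–17:46 = 9 h 39 min; less 45 min break → 8 h 54 min
Fri: 09:33–19:17 = 9 h 44 min; less 45 min break → 8 h 59 min
Sat: 08:25–16:18 = 7 h 53 min; less 45 min break → 7 h 8 min
Sun: 08:11–12:38 = 4 h 27 min; less 45 min break → 3 h 42 min
Total: 7 h 6 min + 10 h 36 min + 8 h 54 min + 8 h 59 min + 7 h 8 min + 3 h 42 min = 46 h 25 min.

46.42 hours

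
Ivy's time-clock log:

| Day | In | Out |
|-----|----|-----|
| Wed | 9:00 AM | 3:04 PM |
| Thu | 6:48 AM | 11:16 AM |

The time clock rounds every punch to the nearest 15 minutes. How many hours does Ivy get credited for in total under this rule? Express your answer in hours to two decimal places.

Wed: in 9:00 AM→9:00 AM, out 3:04 PM→3:00 PM; 6 h 0 min
Thu: in 6:48 AM→6:45 AM, out 11:16 AM→11:15 AM; 4 h 30 min
Total credited: 10 h 30 min.

10.50 hours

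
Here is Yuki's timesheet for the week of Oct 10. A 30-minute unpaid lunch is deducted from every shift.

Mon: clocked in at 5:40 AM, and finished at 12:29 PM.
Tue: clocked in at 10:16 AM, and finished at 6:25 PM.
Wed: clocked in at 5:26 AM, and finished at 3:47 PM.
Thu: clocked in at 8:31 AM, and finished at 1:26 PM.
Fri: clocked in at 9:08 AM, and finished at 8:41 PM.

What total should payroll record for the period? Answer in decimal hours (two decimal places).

39.28 hours

Mon: 5:40 AM–12:29 PM = 6 h 49 min; less 30 min break → 6 h 19 min
Tue: 10:16 AM–6:25 PM = 8 h 9 min; less 30 min break → 7 h 39 min
Wed: 5:26 AM–3:47 PM = 10 h 21 min; less 30 min break → 9 h 51 min
Thu: 8:31 AM–1:26 PM = 4 h 55 min; less 30 min break → 4 h 25 min
Fri: 9:08 AM–8:41 PM = 11 h 33 min; less 30 min break → 11 h 3 min
Total: 6 h 19 min + 7 h 39 min + 9 h 51 min + 4 h 25 min + 11 h 3 min = 39 h 17 min.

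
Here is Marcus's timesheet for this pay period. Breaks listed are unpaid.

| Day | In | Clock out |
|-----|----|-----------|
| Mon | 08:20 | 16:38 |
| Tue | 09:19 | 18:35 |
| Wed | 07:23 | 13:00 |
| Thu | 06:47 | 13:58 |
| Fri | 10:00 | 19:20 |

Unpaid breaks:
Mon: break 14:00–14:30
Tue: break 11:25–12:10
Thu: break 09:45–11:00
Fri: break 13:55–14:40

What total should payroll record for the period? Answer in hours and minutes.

Mon: 08:20–16:38 = 8 h 18 min; less 30 min break → 7 h 48 min
Tue: 09:19–18:35 = 9 h 16 min; less 45 min break → 8 h 31 min
Wed: 07:23–13:00 = 5 h 37 min
Thu: 06:47–13:58 = 7 h 11 min; less 75 min break → 5 h 56 min
Fri: 10:00–19:20 = 9 h 20 min; less 45 min break → 8 h 35 min
Total: 7 h 48 min + 8 h 31 min + 5 h 37 min + 5 h 56 min + 8 h 35 min = 36 h 27 min.

36 h 27 min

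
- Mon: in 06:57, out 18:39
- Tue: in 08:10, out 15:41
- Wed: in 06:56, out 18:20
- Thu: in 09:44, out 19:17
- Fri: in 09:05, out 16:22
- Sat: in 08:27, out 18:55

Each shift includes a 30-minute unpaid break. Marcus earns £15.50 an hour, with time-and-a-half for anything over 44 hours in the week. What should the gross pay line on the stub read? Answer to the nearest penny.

£935.81

Mon: 06:57–18:39 = 11 h 42 min; less 30 min break → 11 h 12 min
Tue: 08:10–15:41 = 7 h 31 min; less 30 min break → 7 h 1 min
Wed: 06:56–18:20 = 11 h 24 min; less 30 min break → 10 h 54 min
Thu: 09:44–19:17 = 9 h 33 min; less 30 min break → 9 h 3 min
Fri: 09:05–16:22 = 7 h 17 min; less 30 min break → 6 h 47 min
Sat: 08:27–18:55 = 10 h 28 min; less 30 min break → 9 h 58 min
Total worked: 54 h 55 min = 3295 min.
Regular 44 h 0 min = 2640 min at £15.50/h; overtime 10 h 55 min = 655 min at £23.25/h.
Pay = (2640 × £15.50 + 655 × £23.25) ÷ 60 = £935.81.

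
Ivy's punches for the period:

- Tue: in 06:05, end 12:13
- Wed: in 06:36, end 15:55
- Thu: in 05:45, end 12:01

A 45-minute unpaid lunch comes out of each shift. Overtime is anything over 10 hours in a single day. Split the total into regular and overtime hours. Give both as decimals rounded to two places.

Regular 19.47 hours, overtime 0.00 hours

Tue: 06:05–12:13 = 6 h 8 min; less 45 min break → 5 h 23 min
Wed: 06:36–15:55 = 9 h 19 min; less 45 min break → 8 h 34 min
Thu: 05:45–12:01 = 6 h 16 min; less 45 min break → 5 h 31 min
Tue reg 5 h 23 min / OT 0 h 0 min; Wed reg 8 h 34 min / OT 0 h 0 min; Thu reg 5 h 31 min / OT 0 h 0 min.
Totals: regular 19 h 28 min, overtime 0 h 0 min.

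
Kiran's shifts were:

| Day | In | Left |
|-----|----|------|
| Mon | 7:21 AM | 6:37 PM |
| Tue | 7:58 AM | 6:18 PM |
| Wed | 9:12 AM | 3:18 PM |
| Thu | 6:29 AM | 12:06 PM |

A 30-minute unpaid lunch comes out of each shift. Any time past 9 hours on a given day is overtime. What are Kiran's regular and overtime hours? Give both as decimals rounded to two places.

Mon: 7:21 AM–6:37 PM = 11 h 16 min; less 30 min break → 10 h 46 min
Tue: 7:58 AM–6:18 PM = 10 h 20 min; less 30 min break → 9 h 50 min
Wed: 9:12 AM–3:18 PM = 6 h 6 min; less 30 min break → 5 h 36 min
Thu: 6:29 AM–12:06 PM = 5 h 37 min; less 30 min break → 5 h 7 min
Mon reg 9 h 0 min / OT 1 h 46 min; Tue reg 9 h 0 min / OT 0 h 50 min; Wed reg 5 h 36 min / OT 0 h 0 min; Thu reg 5 h 7 min / OT 0 h 0 min.
Totals: regular 28 h 43 min, overtime 2 h 36 min.

Regular 28.72 hours, overtime 2.60 hours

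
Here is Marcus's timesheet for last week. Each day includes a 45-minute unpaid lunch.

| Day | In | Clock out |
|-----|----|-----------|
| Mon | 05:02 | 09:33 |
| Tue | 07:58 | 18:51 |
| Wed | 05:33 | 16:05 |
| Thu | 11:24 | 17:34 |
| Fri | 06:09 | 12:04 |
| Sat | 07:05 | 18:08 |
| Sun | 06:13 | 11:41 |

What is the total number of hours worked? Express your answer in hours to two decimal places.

Mon: 05:02–09:33 = 4 h 31 min; less 45 min break → 3 h 46 min
Tue: 07:58–18:51 = 10 h 53 min; less 45 min break → 10 h 8 min
Wed: 05:33–16:05 = 10 h 32 min; less 45 min break → 9 h 47 min
Thu: 11:24–17:34 = 6 h 10 min; less 45 min break → 5 h 25 min
Fri: 06:09–12:04 = 5 h 55 min; less 45 min break → 5 h 10 min
Sat: 07:05–18:08 = 11 h 3 min; less 45 min break → 10 h 18 min
Sun: 06:13–11:41 = 5 h 28 min; less 45 min break → 4 h 43 min
Total: 3 h 46 min + 10 h 8 min + 9 h 47 min + 5 h 25 min + 5 h 10 min + 10 h 18 min + 4 h 43 min = 49 h 17 min.

49.28 hours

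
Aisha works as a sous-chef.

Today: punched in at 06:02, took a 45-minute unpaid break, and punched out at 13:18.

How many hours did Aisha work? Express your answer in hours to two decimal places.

6.52 hours

Today: 06:02–13:18 = 7 h 16 min; less 45 min break → 6 h 31 min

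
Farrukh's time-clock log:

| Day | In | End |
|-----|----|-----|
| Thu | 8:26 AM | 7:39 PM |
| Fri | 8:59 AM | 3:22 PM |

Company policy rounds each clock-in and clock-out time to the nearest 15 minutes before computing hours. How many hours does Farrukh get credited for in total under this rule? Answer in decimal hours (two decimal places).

17.50 hours

Thu: in 8:26 AM→8:30 AM, out 7:39 PM→7:45 PM; 11 h 15 min
Fri: in 8:59 AM→9:00 AM, out 3:22 PM→3:15 PM; 6 h 15 min
Total credited: 17 h 30 min.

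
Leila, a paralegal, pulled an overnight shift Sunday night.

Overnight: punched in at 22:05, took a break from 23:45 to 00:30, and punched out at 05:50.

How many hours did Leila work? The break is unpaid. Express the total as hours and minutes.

Overnight: 22:05 → midnight = 1 h 55 min; midnight → 05:50 = 5 h 50 min; span 7 h 45 min; less 45 min break → 7 h 0 min

7 h 0 min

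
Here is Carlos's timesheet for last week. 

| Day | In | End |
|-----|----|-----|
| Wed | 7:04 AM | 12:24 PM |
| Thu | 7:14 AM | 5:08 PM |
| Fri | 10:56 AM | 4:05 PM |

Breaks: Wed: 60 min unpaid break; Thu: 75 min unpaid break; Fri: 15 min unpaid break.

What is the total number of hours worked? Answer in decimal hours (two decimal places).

Wed: 7:04 AM–12:24 PM = 5 h 20 min; less 60 min break → 4 h 20 min
Thu: 7:14 AM–5:08 PM = 9 h 54 min; less 75 min break → 8 h 39 min
Fri: 10:56 AM–4:05 PM = 5 h 9 min; less 15 min break → 4 h 54 min
Total: 4 h 20 min + 8 h 39 min + 4 h 54 min = 17 h 53 min.

17.88 hours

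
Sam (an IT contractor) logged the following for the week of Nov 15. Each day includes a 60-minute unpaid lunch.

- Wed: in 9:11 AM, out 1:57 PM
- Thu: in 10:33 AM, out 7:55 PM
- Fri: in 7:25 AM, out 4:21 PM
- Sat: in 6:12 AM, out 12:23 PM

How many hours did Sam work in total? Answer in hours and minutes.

25 h 15 min

Wed: 9:11 AM–1:57 PM = 4 h 46 min; less 60 min break → 3 h 46 min
Thu: 10:33 AM–7:55 PM = 9 h 22 min; less 60 min break → 8 h 22 min
Fri: 7:25 AM–4:21 PM = 8 h 56 min; less 60 min break → 7 h 56 min
Sat: 6:12 AM–12:23 PM = 6 h 11 min; less 60 min break → 5 h 11 min
Total: 3 h 46 min + 8 h 22 min + 7 h 56 min + 5 h 11 min = 25 h 15 min.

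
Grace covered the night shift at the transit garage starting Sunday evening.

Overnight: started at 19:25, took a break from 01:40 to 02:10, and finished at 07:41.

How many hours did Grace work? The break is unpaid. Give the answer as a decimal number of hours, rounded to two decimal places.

11.77 hours

Overnight: 19:25 → midnight = 4 h 35 min; midnight → 07:41 = 7 h 41 min; span 12 h 16 min; less 30 min break → 11 h 46 min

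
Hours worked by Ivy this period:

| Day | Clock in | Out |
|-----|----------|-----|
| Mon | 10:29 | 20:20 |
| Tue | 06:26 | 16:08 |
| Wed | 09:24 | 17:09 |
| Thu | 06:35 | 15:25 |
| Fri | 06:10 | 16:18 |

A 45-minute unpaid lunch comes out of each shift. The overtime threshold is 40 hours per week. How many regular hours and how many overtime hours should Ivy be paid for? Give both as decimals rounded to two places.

Regular 40.00 hours, overtime 2.52 hours

Mon: 10:29–20:20 = 9 h 51 min; less 45 min break → 9 h 6 min
Tue: 06:26–16:08 = 9 h 42 min; less 45 min break → 8 h 57 min
Wed: 09:24–17:09 = 7 h 45 min; less 45 min break → 7 h 0 min
Thu: 06:35–15:25 = 8 h 50 min; less 45 min break → 8 h 5 min
Fri: 06:10–16:18 = 10 h 8 min; less 45 min break → 9 h 23 min
Total worked: 42 h 31 min = 42.52 h.
Threshold 40 h → overtime 2 h 31 min, regular 40 h 0 min.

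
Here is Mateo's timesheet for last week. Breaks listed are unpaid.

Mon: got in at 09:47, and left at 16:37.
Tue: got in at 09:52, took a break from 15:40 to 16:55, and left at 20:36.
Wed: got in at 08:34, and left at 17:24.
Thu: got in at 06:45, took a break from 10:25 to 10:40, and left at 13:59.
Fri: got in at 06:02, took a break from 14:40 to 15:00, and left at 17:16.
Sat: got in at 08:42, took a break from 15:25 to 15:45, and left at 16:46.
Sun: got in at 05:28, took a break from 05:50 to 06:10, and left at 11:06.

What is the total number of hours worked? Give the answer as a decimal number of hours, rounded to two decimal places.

56.07 hours

Mon: 09:47–16:37 = 6 h 50 min
Tue: 09:52–20:36 = 10 h 44 min; less 75 min break → 9 h 29 min
Wed: 08:34–17:24 = 8 h 50 min
Thu: 06:45–13:59 = 7 h 14 min; less 15 min break → 6 h 59 min
Fri: 06:02–17:16 = 11 h 14 min; less 20 min break → 10 h 54 min
Sat: 08:42–16:46 = 8 h 4 min; less 20 min break → 7 h 44 min
Sun: 05:28–11:06 = 5 h 38 min; less 20 min break → 5 h 18 min
Total: 6 h 50 min + 9 h 29 min + 8 h 50 min + 6 h 59 min + 10 h 54 min + 7 h 44 min + 5 h 18 min = 56 h 4 min.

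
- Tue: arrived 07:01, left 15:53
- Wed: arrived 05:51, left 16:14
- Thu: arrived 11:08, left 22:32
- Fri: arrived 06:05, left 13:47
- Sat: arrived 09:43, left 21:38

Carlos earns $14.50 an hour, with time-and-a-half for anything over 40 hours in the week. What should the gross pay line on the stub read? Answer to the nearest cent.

$803.30

Tue: 07:01–15:53 = 8 h 52 min
Wed: 05:51–16:14 = 10 h 23 min
Thu: 11:08–22:32 = 11 h 24 min
Fri: 06:05–13:47 = 7 h 42 min
Sat: 09:43–21:38 = 11 h 55 min
Total worked: 50 h 16 min = 3016 min.
Regular 40 h 0 min = 2400 min at $14.50/h; overtime 10 h 16 min = 616 min at $21.75/h.
Pay = (2400 × $14.50 + 616 × $21.75) ÷ 60 = $803.30.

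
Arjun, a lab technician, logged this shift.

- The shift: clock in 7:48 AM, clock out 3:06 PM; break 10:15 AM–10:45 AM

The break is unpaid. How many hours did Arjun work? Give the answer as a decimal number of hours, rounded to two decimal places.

The shift: 7:48 AM–3:06 PM = 7 h 18 min; less 30 min break → 6 h 48 min

6.80 hours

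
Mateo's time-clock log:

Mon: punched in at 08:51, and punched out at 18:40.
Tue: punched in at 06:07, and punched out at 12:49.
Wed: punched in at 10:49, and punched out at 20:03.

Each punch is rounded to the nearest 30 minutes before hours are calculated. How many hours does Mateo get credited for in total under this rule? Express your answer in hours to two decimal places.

Mon: in 08:51→09:00, out 18:40→18:30; 9 h 30 min
Tue: in 06:07→06:00, out 12:49→13:00; 7 h 0 min
Wed: in 10:49→11:00, out 20:03→20:00; 9 h 0 min
Total credited: 25 h 30 min.

25.50 hours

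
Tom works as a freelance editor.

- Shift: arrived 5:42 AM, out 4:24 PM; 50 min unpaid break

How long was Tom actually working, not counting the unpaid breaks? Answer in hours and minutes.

9 h 52 min

Shift: 5:42 AM–4:24 PM = 10 h 42 min; less 50 min break → 9 h 52 min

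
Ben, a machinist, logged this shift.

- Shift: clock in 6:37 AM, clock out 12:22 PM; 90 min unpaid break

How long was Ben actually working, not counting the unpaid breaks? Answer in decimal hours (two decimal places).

4.25 hours

Shift: 6:37 AM–12:22 PM = 5 h 45 min; less 90 min break → 4 h 15 min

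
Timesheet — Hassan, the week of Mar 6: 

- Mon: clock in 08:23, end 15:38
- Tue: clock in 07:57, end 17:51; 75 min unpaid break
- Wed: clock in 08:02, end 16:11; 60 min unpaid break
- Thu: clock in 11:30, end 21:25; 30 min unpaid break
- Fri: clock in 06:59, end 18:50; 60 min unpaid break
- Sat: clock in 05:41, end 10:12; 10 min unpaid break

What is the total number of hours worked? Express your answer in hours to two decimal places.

Mon: 08:23–15:38 = 7 h 15 min
Tue: 07:57–17:51 = 9 h 54 min; less 75 min break → 8 h 39 min
Wed: 08:02–16:11 = 8 h 9 min; less 60 min break → 7 h 9 min
Thu: 11:30–21:25 = 9 h 55 min; less 30 min break → 9 h 25 min
Fri: 06:59–18:50 = 11 h 51 min; less 60 min break → 10 h 51 min
Sat: 05:41–10:12 = 4 h 31 min; less 10 min break → 4 h 21 min
Total: 7 h 15 min + 8 h 39 min + 7 h 9 min + 9 h 25 min + 10 h 51 min + 4 h 21 min = 47 h 40 min.

47.67 hours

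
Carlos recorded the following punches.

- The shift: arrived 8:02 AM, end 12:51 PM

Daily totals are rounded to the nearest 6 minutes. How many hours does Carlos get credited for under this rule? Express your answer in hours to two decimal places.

4.80 hours

The shift: 8:02 AM–12:51 PM = 4 h 49 min → rounds to 4 h 48 min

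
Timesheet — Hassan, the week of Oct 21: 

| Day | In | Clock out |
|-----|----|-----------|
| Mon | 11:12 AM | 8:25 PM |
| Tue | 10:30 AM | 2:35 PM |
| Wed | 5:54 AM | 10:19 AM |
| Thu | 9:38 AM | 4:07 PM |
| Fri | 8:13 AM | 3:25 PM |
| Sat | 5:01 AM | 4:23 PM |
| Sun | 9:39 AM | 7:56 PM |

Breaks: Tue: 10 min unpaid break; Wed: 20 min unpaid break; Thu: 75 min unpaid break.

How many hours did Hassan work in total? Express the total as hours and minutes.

51 h 18 min

Mon: 11:12 AM–8:25 PM = 9 h 13 min
Tue: 10:30 AM–2:35 PM = 4 h 5 min; less 10 min break → 3 h 55 min
Wed: 5:54 AM–10:19 AM = 4 h 25 min; less 20 min break → 4 h 5 min
Thu: 9:38 AM–4:07 PM = 6 h 29 min; less 75 min break → 5 h 14 min
Fri: 8:13 AM–3:25 PM = 7 h 12 min
Sat: 5:01 AM–4:23 PM = 11 h 22 min
Sun: 9:39 AM–7:56 PM = 10 h 17 min
Total: 9 h 13 min + 3 h 55 min + 4 h 5 min + 5 h 14 min + 7 h 12 min + 11 h 22 min + 10 h 17 min = 51 h 18 min.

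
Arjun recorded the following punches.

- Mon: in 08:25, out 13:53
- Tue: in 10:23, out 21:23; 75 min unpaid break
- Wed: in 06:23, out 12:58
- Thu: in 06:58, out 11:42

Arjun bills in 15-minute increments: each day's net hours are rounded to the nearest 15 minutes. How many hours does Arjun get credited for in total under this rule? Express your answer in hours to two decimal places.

26.50 hours

Mon: 08:25–13:53 = 5 h 28 min → rounds to 5 h 30 min
Tue: 10:23–21:23 = 11 h 0 min − 75 min = 9 h 45 min → rounds to 9 h 45 min
Wed: 06:23–12:58 = 6 h 35 min → rounds to 6 h 30 min
Thu: 06:58–11:42 = 4 h 44 min → rounds to 4 h 45 min
Total credited: 26 h 30 min.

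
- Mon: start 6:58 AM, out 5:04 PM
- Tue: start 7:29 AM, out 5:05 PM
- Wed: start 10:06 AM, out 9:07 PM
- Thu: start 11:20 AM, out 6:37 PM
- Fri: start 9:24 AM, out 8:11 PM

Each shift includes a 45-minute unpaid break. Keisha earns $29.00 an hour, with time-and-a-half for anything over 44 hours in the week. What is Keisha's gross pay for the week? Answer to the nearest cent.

Mon: 6:58 AM–5:04 PM = 10 h 6 min; less 45 min break → 9 h 21 min
Tue: 7:29 AM–5:05 PM = 9 h 36 min; less 45 min break → 8 h 51 min
Wed: 10:06 AM–9:07 PM = 11 h 1 min; less 45 min break → 10 h 16 min
Thu: 11:20 AM–6:37 PM = 7 h 17 min; less 45 min break → 6 h 32 min
Fri: 9:24 AM–8:11 PM = 10 h 47 min; less 45 min break → 10 h 2 min
Total worked: 45 h 2 min = 2702 min.
Regular 44 h 0 min = 2640 min at $29.00/h; overtime 1 h 2 min = 62 min at $43.50/h.
Pay = (2640 × $29.00 + 62 × $43.50) ÷ 60 = $1320.95.

$1320.95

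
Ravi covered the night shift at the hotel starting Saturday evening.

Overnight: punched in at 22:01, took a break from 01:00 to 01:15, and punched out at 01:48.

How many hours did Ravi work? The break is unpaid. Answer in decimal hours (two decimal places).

Overnight: 22:01 → midnight = 1 h 59 min; midnight → 01:48 = 1 h 48 min; span 3 h 47 min; less 15 min break → 3 h 32 min

3.53 hours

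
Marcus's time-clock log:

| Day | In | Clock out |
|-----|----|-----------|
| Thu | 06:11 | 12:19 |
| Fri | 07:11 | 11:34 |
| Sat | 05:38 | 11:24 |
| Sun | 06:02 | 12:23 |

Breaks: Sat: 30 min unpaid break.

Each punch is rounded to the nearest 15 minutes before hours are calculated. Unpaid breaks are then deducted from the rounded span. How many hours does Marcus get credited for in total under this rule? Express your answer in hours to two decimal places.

Thu: in 06:11→06:15, out 12:19→12:15; 6 h 0 min
Fri: in 07:11→07:15, out 11:34→11:30; 4 h 15 min
Sat: in 05:38→05:45, out 11:24→11:30; 5 h 45 min − 30 min = 5 h 15 min
Sun: in 06:02→06:00, out 12:23→12:30; 6 h 30 min
Total credited: 22 h 0 min.

22.00 hours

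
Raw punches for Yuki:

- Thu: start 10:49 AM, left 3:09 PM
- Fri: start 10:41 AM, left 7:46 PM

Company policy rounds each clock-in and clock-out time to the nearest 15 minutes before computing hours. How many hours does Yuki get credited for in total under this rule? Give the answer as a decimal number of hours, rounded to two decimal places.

13.50 hours

Thu: in 10:49 AM→10:45 AM, out 3:09 PM→3:15 PM; 4 h 30 min
Fri: in 10:41 AM→10:45 AM, out 7:46 PM→7:45 PM; 9 h 0 min
Total credited: 13 h 30 min.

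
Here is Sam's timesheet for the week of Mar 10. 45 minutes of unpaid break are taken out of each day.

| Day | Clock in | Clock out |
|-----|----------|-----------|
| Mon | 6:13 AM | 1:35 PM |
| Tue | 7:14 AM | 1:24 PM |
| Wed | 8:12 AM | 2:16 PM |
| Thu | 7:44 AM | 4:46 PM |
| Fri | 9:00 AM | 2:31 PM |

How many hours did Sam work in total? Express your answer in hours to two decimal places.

30.40 hours

Mon: 6:13 AM–1:35 PM = 7 h 22 min; less 45 min break → 6 h 37 min
Tue: 7:14 AM–1:24 PM = 6 h 10 min; less 45 min break → 5 h 25 min
Wed: 8:12 AM–2:16 PM = 6 h 4 min; less 45 min break → 5 h 19 min
Thu: 7:44 AM–4:46 PM = 9 h 2 min; less 45 min break → 8 h 17 min
Fri: 9:00 AM–2:31 PM = 5 h 31 min; less 45 min break → 4 h 46 min
Total: 6 h 37 min + 5 h 25 min + 5 h 19 min + 8 h 17 min + 4 h 46 min = 30 h 24 min.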